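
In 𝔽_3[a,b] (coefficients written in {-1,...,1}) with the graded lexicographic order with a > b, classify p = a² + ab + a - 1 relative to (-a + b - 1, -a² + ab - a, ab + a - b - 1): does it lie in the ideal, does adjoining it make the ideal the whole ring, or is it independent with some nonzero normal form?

a² + ab + a - 1 lies in I (it reduces to 0).

First compute the reduced Gröbner basis of I by Buchberger's algorithm.
f_1 = -a + b - 1, LT = a.
f_2 = -a² + ab - a, LT = a².
f_3 = ab + a - b - 1, LT = ab.

S(f_1,f_3): lcm = ab. S = -b² - a - b + 1.
  leading term b²: no divisor's leading term divides it; move -b² to the remainder.
  leading term a: subtract (1)·f_1 from -a - b + 1 → b - 1
  leading term b: no divisor's leading term divides it; move b to the remainder.
  leading term 1: no divisor's leading term divides it; move -1 to the remainder.
  remainder -b² + b - 1 ≠ 0; add h_4 = -b² + b - 1 to the basis.

The other S-polynomials (S(f_1,f_2), S(f_2,f_3), S(f_1,h_4), S(f_2,h_4), S(f_3,h_4)) all reduce to 0 modulo the current basis, so we have a Gröbner basis.
Inter-reduce: drop elements whose leading term is divisible by another's, tail-reduce, and make monic.
Reduced Gröbner basis: {b² - b + 1, a - b + 1}.
Label its elements g_1 = b² - b + 1, g_2 = a - b + 1.

Reduce p = a² + ab + a - 1 modulo G:
  leading term a²: subtract (a)·g_2 from a² + ab + a - 1 → -ab - 1
  leading term ab: subtract (-b)·g_2 from -ab - 1 → -b² + b - 1
  leading term b²: subtract (-1)·g_1 from -b² + b - 1 → 0
  normal form = 0.
Since the normal form is 0, p ∈ I.

The remainder on division by a Gröbner basis is unique — it is the normal form.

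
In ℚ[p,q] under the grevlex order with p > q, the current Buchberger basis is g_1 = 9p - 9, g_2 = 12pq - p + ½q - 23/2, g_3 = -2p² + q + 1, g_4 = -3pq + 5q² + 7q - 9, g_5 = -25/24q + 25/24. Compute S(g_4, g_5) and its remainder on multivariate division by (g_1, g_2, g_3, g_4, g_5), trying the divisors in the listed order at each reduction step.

S(g_4, g_5) = -5/3q² + p - 7/3q + 3; remainder on division = 0.

lcm(LM(g_4), LM(g_5)) = pq.
S = (lcm/LT(g_4))·g_4 − (lcm/LT(g_5))·g_5 = -5/3q² + p - 7/3q + 3.
Reduce S modulo (g_1, g_2, g_3, g_4, g_5) in that order:
  leading term q²: subtract (8/5q)·g_5 from -5/3q² + p - 7/3q + 3 → p - 4q + 3
  leading term p: subtract (1/9)·g_1 from p - 4q + 3 → -4q + 4
  leading term q: subtract (96/25)·g_5 from -4q + 4 → 0
The remainder is 0, so this S-polynomial contributes no new basis element.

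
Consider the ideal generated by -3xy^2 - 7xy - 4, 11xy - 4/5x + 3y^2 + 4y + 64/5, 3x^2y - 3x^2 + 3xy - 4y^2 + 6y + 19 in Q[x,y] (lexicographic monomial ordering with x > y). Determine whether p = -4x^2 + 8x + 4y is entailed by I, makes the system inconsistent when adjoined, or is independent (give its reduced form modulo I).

-4x^2 + 8x + 4y lies in I (it reduces to 0).

First compute the reduced Gröbner basis of I by Buchberger's algorithm.
f_1 = -3xy^2 - 7xy - 4, LT = xy^2.
f_2 = 11xy - 4/5x + 3y^2 + 4y + 64/5, LT = xy.
f_3 = 3x^2y - 3x^2 + 3xy - 4y^2 + 6y + 19, LT = x^2y.

S(f_1,f_2): lcm = xy^2. S = 397/165xy - 3/11y^3 - 4/11y^2 - 64/55y + 4/3.
  leading term xy: subtract (397/1815)·f_2 from 397/165xy - 3/11y^3 - 4/11y^2 - 64/55y + 4/3 → 1588/9075x - 3/11y^3 - 617/605y^2 - 740/363y - 4436/3025
  leading term x: no divisor's leading term divides it; move 1588/9075x to the remainder.
  leading term y^3: no divisor's leading term divides it; move -3/11y^3 to the remainder.
  leading term y^2: no divisor's leading term divides it; move -617/605y^2 to the remainder.
  leading term y: no divisor's leading term divides it; move -740/363y to the remainder.
  leading term 1: no divisor's leading term divides it; move -4436/3025 to the remainder.
  remainder 1588/9075x - 3/11y^3 - 617/605y^2 - 740/363y - 4436/3025 ≠ 0; add h_4 = 1588/9075x - 3/11y^3 - 617/605y^2 - 740/363y - 4436/3025 to the basis.

S(f_1,f_3): lcm = x^2y^2. S = 10/3x^2y - xy^2 + 4/3x + 4/3y^3 - 2y^2 - 19/3y.
  leading term x^2y: subtract (10/33x)·f_2 from 10/3x^2y - xy^2 + 4/3x + 4/3y^3 - 2y^2 - 19/3y → 8/33x^2 - 21/11xy^2 - 40/33xy - 28/11x + 4/3y^3 - 2y^2 - 19/3y
  leading term x^2: subtract (550/397x)·h_4 from 8/33x^2 - 21/11xy^2 - 40/33xy - 28/11x + 4/3y^3 - 2y^2 - 19/3y → 150/397xy^3 - 197/397xy^2 + 640/397xy - 204/397x + 4/3y^3 - 2y^2 - 19/3y
  leading term xy^3: subtract (-50/397y)·f_1 from 150/397xy^3 - 197/397xy^2 + 640/397xy - 204/397x + 4/3y^3 - 2y^2 - 19/3y → -547/397xy^2 + 640/397xy - 204/397x + 4/3y^3 - 2y^2 - 8143/1191y
  leading term xy^2: subtract (547/1191)·f_1 from -547/397xy^2 + 640/397xy - 204/397x + 4/3y^3 - 2y^2 - 8143/1191y → 5749/1191xy - 204/397x + 4/3y^3 - 2y^2 - 8143/1191y + 2188/1191
  leading term xy: subtract (5749/13101)·f_2 from 5749/1191xy - 204/397x + 4/3y^3 - 2y^2 - 8143/1191y + 2188/1191 → -10664/65505x + 4/3y^3 - 14483/4367y^2 - 37523/4367y - 82532/21835
  leading term x: subtract (-146630/157609)·h_4 from -10664/65505x + 4/3y^3 - 14483/4367y^2 - 37523/4367y - 82532/21835 → 510466/472827y^3 - 672243/157609y^2 - 4959463/472827y - 810756/157609
  leading term y^3: no divisor's leading term divides it; move 510466/472827y^3 to the remainder.
  leading term y^2: no divisor's leading term divides it; move -672243/157609y^2 to the remainder.
  leading term y: no divisor's leading term divides it; move -4959463/472827y to the remainder.
  leading term 1: no divisor's leading term divides it; move -810756/157609 to the remainder.
  remainder 510466/472827y^3 - 672243/157609y^2 - 4959463/472827y - 810756/157609 ≠ 0; add h_5 = 510466/472827y^3 - 672243/157609y^2 - 4959463/472827y - 810756/157609 to the basis.

S(f_2,f_3): lcm = x^2y. S = 51/55x^2 + 3/11xy^2 - 7/11xy + 64/55x + 4/3y^2 - 2y - 19/3.
  leading term x^2: subtract (8415/1588x)·h_4 from 51/55x^2 + 3/11xy^2 - 7/11xy + 64/55x + 4/3y^2 - 2y - 19/3 → 2295/1588xy^3 + 9015/1588xy^2 + 4036/397xy + 3547/397x + 4/3y^2 - 2y - 19/3
  leading term xy^3: subtract (-765/1588y)·f_1 from 2295/1588xy^3 + 9015/1588xy^2 + 4036/397xy + 3547/397x + 4/3y^2 - 2y - 19/3 → 915/397xy^2 + 4036/397xy + 3547/397x + 4/3y^2 - 1559/397y - 19/3
  leading term xy^2: subtract (-305/397)·f_1 from 915/397xy^2 + 4036/397xy + 3547/397x + 4/3y^2 - 1559/397y - 19/3 → 1901/397xy + 3547/397x + 4/3y^2 - 1559/397y - 11203/1191
  leading term xy: subtract (1901/4367)·f_2 from 1901/397xy + 3547/397x + 4/3y^2 - 1559/397y - 11203/1191 → 202689/21835x + 359/13101y^2 - 24753/4367y - 981157/65505
  leading term x: subtract (33443685/630436)·h_4 from 202689/21835x + 359/13101y^2 - 24753/4367y - 981157/65505 → 9121005/630436y^3 + 102372919/1891308y^2 + 16150944/157609y + 29700356/472827
  leading term y^3: subtract (27363015/2041864)·h_5 from 9121005/630436y^3 + 102372919/1891308y^2 + 16150944/157609y + 29700356/472827 → 61972511/556872y^2 + 496249059/2041864y + 201762389/1531398
  leading term y^2: no divisor's leading term divides it; move 61972511/556872y^2 to the remainder.
  leading term y: no divisor's leading term divides it; move 496249059/2041864y to the remainder.
  leading term 1: no divisor's leading term divides it; move 201762389/1531398 to the remainder.
  remainder 61972511/556872y^2 + 496249059/2041864y + 201762389/1531398 ≠ 0; add h_6 = 61972511/556872y^2 + 496249059/2041864y + 201762389/1531398 to the basis.

S(f_1,h_4): lcm = xy^2. S = 7/3xy + 2475/1588y^5 + 9255/1588y^4 + 4625/397y^3 + 3327/397y^2 + 4/3.
  leading term xy: subtract (7/33)·f_2 from 7/3xy + 2475/1588y^5 + 9255/1588y^4 + 4625/397y^3 + 3327/397y^2 + 4/3 → 28/165x + 2475/1588y^5 + 9255/1588y^4 + 4625/397y^3 + 33818/4367y^2 - 28/33y - 76/55
  leading term x: subtract (385/397)·h_4 from 28/165x + 2475/1588y^5 + 9255/1588y^4 + 4625/397y^3 + 33818/4367y^2 - 28/33y - 76/55 → 2475/1588y^5 + 9255/1588y^4 + 4730/397y^3 + 3467/397y^2 + 448/397y + 16/397
  leading term y^5: subtract (267975/185624y^2)·h_5 from 2475/1588y^5 + 9255/1588y^4 + 4730/397y^3 + 3467/397y^2 + 448/397y + 16/397 → 2224815/185624y^4 + 1993880695/73692728y^3 + 297704677/18423182y^2 + 448/397y + 16/397
  leading term y^4: subtract (1051952602005/94754740784y)·h_5 from 2224815/185624y^4 + 1993880695/73692728y^3 + 297704677/18423182y^2 + 448/397y + 16/397 → 254462484374315/3419784735568y^3 + 4988325869312893/37617632091248y^2 + 547688654261993/9404408022812y + 16/397
  leading term y^3: subtract (303064818889809165/4397188500822304)·h_5 from 254462484374315/3419784735568y^3 + 4988325869312893/37617632091248y^2 + 547688654261993/9404408022812y + 16/397 → 1875743380204186469/4397188500822304y^2 + 312265041195608331/399744409165664y + 389793018236876293/1099297125205576
  leading term y^2: subtract (5627230140612559407/1468047303884647156)·h_6 from 1875743380204186469/4397188500822304y^2 + 312265041195608331/399744409165664y + 389793018236876293/1099297125205576 → -607321748946492837012/4037130085682779679y - 607321748946492837012/4037130085682779679
  leading term y: no divisor's leading term divides it; move -607321748946492837012/4037130085682779679y to the remainder.
  leading term 1: no divisor's leading term divides it; move -607321748946492837012/4037130085682779679 to the remainder.
  remainder -607321748946492837012/4037130085682779679y - 607321748946492837012/4037130085682779679 ≠ 0; add h_7 = -607321748946492837012/4037130085682779679y - 607321748946492837012/4037130085682779679 to the basis.

The other S-polynomials (S(f_2,h_4), S(f_3,h_4), S(f_1,h_5), S(f_2,h_5), S(f_3,h_5), S(h_4,h_5), S(f_1,h_6), S(f_2,h_6), S(f_3,h_6), S(h_4,h_6), S(h_5,h_6), S(f_1,h_7), S(f_2,h_7), S(f_3,h_7), S(h_4,h_7), S(h_5,h_7), S(h_6,h_7)) all reduce to 0 modulo the current basis, so we have a Gröbner basis.
Inter-reduce: drop elements whose leading term is divisible by another's, tail-reduce, and make monic.
Reduced Gröbner basis: {x - 1, y + 1}.
Label its elements g_1 = x - 1, g_2 = y + 1.

Reduce p = -4x^2 + 8x + 4y modulo G:
  leading term x^2: subtract (-4x)·g_1 from -4x^2 + 8x + 4y → 4x + 4y
  leading term x: subtract (4)·g_1 from 4x + 4y → 4y + 4
  leading term y: subtract (4)·g_2 from 4y + 4 → 0
  normal form = 0.
Since the normal form is 0, p ∈ I.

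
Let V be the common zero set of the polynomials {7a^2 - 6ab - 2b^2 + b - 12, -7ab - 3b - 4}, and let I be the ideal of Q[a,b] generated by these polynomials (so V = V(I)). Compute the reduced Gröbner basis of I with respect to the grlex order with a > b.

f_1 = 7a^2 - 6ab - 2b^2 + b - 12, LT = a^2.
f_2 = -7ab - 3b - 4, LT = ab.

S(f_1,f_2): lcm = a^2b. S = -6/7ab^2 - 2/7b^3 - 3/7ab + 1/7b^2 - 4/7a - 12/7b.
  reduce S modulo (f_1, f_2):
  remainder -2/7b^3 + 25/49b^2 - 4/7a - 51/49b + 12/49 ≠ 0; add g_3 = -2/7b^3 + 25/49b^2 - 4/7a - 51/49b + 12/49 to the basis.

The other S-polynomials (S(f_1,g_3), S(f_2,g_3)) all reduce to 0 modulo the current basis, so we have a Gröbner basis.

G = {b^3 - 25/14b^2 + 2a + 51/14b - 6/7, a^2 - 2/7b^2 + 25/49b - 60/49, ab + 3/7b + 4/7}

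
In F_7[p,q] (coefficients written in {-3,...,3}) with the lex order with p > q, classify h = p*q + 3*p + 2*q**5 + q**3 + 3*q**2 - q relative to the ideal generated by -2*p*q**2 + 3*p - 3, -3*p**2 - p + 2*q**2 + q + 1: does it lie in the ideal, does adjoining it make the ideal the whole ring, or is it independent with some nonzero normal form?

p*q + 3*p + 2*q**5 + q**3 + 3*q**2 - q lies in I (it reduces to 0).

First compute the reduced Gröbner basis of I by Buchberger's algorithm.
f_1 = -2*p*q**2 + 3*p - 3, LT = p*q**2.
f_2 = -3*p**2 - p + 2*q**2 + q + 1, LT = p**2.

S(f_1,f_2): lcm = p**2*q**2. S = 2*p**2 + 2*p*q**2 - 2*p + 3*q**4 - 2*q**3 - 2*q**2.
  leading term p**2: subtract (-3)·f_2 from 2*p**2 + 2*p*q**2 - 2*p + 3*q**4 - 2*q**3 - 2*q**2 → 2*p*q**2 + 2*p + 3*q**4 - 2*q**3 - 3*q**2 + 3*q + 3
  leading term p*q**2: subtract (-1)·f_1 from 2*p*q**2 + 2*p + 3*q**4 - 2*q**3 - 3*q**2 + 3*q + 3 → -2*p + 3*q**4 - 2*q**3 - 3*q**2 + 3*q
  leading term p: no divisor's leading term divides it; move -2*p to the remainder.
  leading term q**4: no divisor's leading term divides it; move 3*q**4 to the remainder.
  leading term q**3: no divisor's leading term divides it; move -2*q**3 to the remainder.
  leading term q**2: no divisor's leading term divides it; move -3*q**2 to the remainder.
  leading term q: no divisor's leading term divides it; move 3*q to the remainder.
  remainder -2*p + 3*q**4 - 2*q**3 - 3*q**2 + 3*q ≠ 0; add k_3 = -2*p + 3*q**4 - 2*q**3 - 3*q**2 + 3*q to the basis.

S(f_1,k_3): lcm = p*q**2. S = 2*p - 2*q**6 - q**5 + 2*q**4 - 2*q**3 - 2.
  leading term p: subtract (-1)·k_3 from 2*p - 2*q**6 - q**5 + 2*q**4 - 2*q**3 - 2 → -2*q**6 - q**5 - 2*q**4 + 3*q**3 - 3*q**2 + 3*q - 2
  leading term q**6: no divisor's leading term divides it; move -2*q**6 to the remainder.
  leading term q**5: no divisor's leading term divides it; move -q**5 to the remainder.
  leading term q**4: no divisor's leading term divides it; move -2*q**4 to the remainder.
  leading term q**3: no divisor's leading term divides it; move 3*q**3 to the remainder.
  leading term q**2: no divisor's leading term divides it; move -3*q**2 to the remainder.
  leading term q: no divisor's leading term divides it; move 3*q to the remainder.
  leading term 1: no divisor's leading term divides it; move -2 to the remainder.
  remainder -2*q**6 - q**5 - 2*q**4 + 3*q**3 - 3*q**2 + 3*q - 2 ≠ 0; add k_4 = -2*q**6 - q**5 - 2*q**4 + 3*q**3 - 3*q**2 + 3*q - 2 to the basis.

The other S-polynomials (S(f_2,k_3), S(f_1,k_4), S(f_2,k_4), S(k_3,k_4)) all reduce to 0 modulo the current basis, so we have a Gröbner basis.
Inter-reduce: drop elements whose leading term is divisible by another's, tail-reduce, and make monic.
Reduced Gröbner basis: {p + 2*q**4 + q**3 - 2*q**2 + 2*q, q**6 - 3*q**5 + q**4 + 2*q**3 - 2*q**2 + 2*q + 1}.
Label its elements g_1 = p + 2*q**4 + q**3 - 2*q**2 + 2*q, g_2 = q**6 - 3*q**5 + q**4 + 2*q**3 - 2*q**2 + 2*q + 1.

Reduce h = p*q + 3*p + 2*q**5 + q**3 + 3*q**2 - q modulo G:
  leading term p*q: subtract (q)·g_1 from p*q + 3*p + 2*q**5 + q**3 + 3*q**2 - q → 3*p - q**4 + 3*q**3 + q**2 - q
  leading term p: subtract (3)·g_1 from 3*p - q**4 + 3*q**3 + q**2 - q → 0
  normal form = 0.
Since the normal form is 0, h ∈ I.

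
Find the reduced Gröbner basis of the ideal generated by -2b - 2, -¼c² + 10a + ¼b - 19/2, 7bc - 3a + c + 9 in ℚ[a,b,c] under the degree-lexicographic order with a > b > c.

G = {c² + 80c - 81, a + 2c - 3, b + 1}

f_1 = -2b - 2, LT = b.
f_2 = -¼c² + 10a + ¼b - 19/2, LT = c².
f_3 = 7bc - 3a + c + 9, LT = bc.

S(f_1,f_3): lcm = bc. S = 3/7a + 6/7c - 9/7.
  reduce S modulo (f_1, f_2, f_3):
  remainder 3/7a + 6/7c - 9/7 ≠ 0; add g_4 = 3/7a + 6/7c - 9/7 to the basis.

The other S-polynomials (S(f_1,f_2), S(f_2,f_3), S(f_1,g_4), S(f_2,g_4), S(f_3,g_4)) all reduce to 0 modulo the current basis, so we have a Gröbner basis.
Inter-reduce: drop elements whose leading term is divisible by another's, tail-reduce, and make monic.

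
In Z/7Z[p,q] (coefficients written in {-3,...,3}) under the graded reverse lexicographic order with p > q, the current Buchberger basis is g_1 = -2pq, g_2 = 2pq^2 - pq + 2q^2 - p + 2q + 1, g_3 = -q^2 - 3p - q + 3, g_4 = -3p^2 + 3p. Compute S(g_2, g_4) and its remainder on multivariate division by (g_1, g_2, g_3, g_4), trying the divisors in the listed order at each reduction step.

lcm(LM(g_2), LM(g_4)) = p^2q^2.
S = (lcm/LT(g_2))·g_2 − (lcm/LT(g_4))·g_4 = 3p^2q + 2pq^2 + 3p^2 + pq - 3p.
Reduce S modulo (g_1, g_2, g_3, g_4) in that order:
  leading term p^2q: subtract (2p)·g_1 from 3p^2q + 2pq^2 + 3p^2 + pq - 3p → 2pq^2 + 3p^2 + pq - 3p
  leading term pq^2: subtract (-q)·g_1 from 2pq^2 + 3p^2 + pq - 3p → 3p^2 + pq - 3p
  leading term p^2: subtract (-1)·g_4 from 3p^2 + pq - 3p → pq
  leading term pq: subtract (3)·g_1 from pq → 0
The remainder is 0, so this S-polynomial contributes no new basis element.

S(g_2, g_4) = 3p^2q + 2pq^2 + 3p^2 + pq - 3p; remainder on division = 0.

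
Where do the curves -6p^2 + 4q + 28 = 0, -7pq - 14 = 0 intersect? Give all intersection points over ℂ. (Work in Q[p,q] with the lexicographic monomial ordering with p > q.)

Compute a lex Gröbner basis by Buchberger's algorithm.
f_1 = -6p^2 + 4q + 28, LT = p^2.
f_2 = -7pq - 14, LT = pq.

S(f_1,f_2): lcm = p^2q. S = -2p - 2/3q^2 - 14/3q.
  leading term p: no divisor's leading term divides it; move -2p to the remainder.
  leading term q^2: no divisor's leading term divides it; move -2/3q^2 to the remainder.
  leading term q: no divisor's leading term divides it; move -14/3q to the remainder.
  remainder -2p - 2/3q^2 - 14/3q ≠ 0; add h_3 = -2p - 2/3q^2 - 14/3q to the basis.

S(f_2,h_3): lcm = pq. S = -1/3q^3 - 7/3q^2 + 2.
  leading term q^3: no divisor's leading term divides it; move -1/3q^3 to the remainder.
  leading term q^2: no divisor's leading term divides it; move -7/3q^2 to the remainder.
  leading term 1: no divisor's leading term divides it; move 2 to the remainder.
  remainder -1/3q^3 - 7/3q^2 + 2 ≠ 0; add h_4 = -1/3q^3 - 7/3q^2 + 2 to the basis.

The other S-polynomials (S(f_1,h_3), S(f_1,h_4), S(f_2,h_4), S(h_3,h_4)) all reduce to 0 modulo the current basis, so we have a Gröbner basis.
Inter-reduce: drop elements whose leading term is divisible by another's, tail-reduce, and make monic.
Reduced Gröbner basis: {p + 1/3q^2 + 7/3q, q^3 + 7q^2 - 6}.

Since the basis is lex-ordered, q^3 + 7q^2 - 6 is univariate in q. Its roots are {-1, -3 + sqrt(15), -sqrt(15) - 3}. Back-substituting each root into the other basis elements fixes the other coordinates.
  q = -1: the earlier basis element becomes p - 2 = 0, giving p = 2 — point (2, -1).
  q = -3 + sqrt(15): the earlier basis element becomes p + 1 + sqrt(15)/3 = 0, giving p = -sqrt(15)/3 - 1 — point (-sqrt(15)/3 - 1, -3 + sqrt(15)).
  q = -sqrt(15) - 3: the earlier basis element becomes p - sqrt(15)/3 + 1 = 0, giving p = -1 + sqrt(15)/3 — point (-1 + sqrt(15)/3, -sqrt(15) - 3).
Zero-dimensionality of the ideal guarantees finitely many solutions over ℂ.

{(2, -1), (-sqrt(15)/3 - 1, -3 + sqrt(15)), (-1 + sqrt(15)/3, -sqrt(15) - 3)}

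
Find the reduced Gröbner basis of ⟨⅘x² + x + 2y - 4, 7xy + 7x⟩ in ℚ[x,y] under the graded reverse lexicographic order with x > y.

The reduced Gröbner basis is the canonical form of the ideal for this ordering.

f_1 = ⅘x² + x + 2y - 4, LT = x².
f_2 = 7xy + 7x, LT = xy.

S(f_1,f_2): lcm = x²y. S = -x² + 5/4xy + 5/2y² - 5y.
  leading term x²: subtract (-5/4)·f_1 from -x² + 5/4xy + 5/2y² - 5y → 5/4xy + 5/2y² + 5/4x - 5/2y - 5
  leading term xy: subtract (5/28)·f_2 from 5/4xy + 5/2y² + 5/4x - 5/2y - 5 → 5/2y² - 5/2y - 5
  leading term y²: no divisor's leading term divides it; move 5/2y² to the remainder.
  leading term y: no divisor's leading term divides it; move -5/2y to the remainder.
  leading term 1: no divisor's leading term divides it; move -5 to the remainder.
  remainder 5/2y² - 5/2y - 5 ≠ 0; add g_3 = 5/2y² - 5/2y - 5 to the basis.

The other S-polynomials (S(f_1,g_3), S(f_2,g_3)) all reduce to 0 modulo the current basis, so we have a Gröbner basis.

G = {x² + 5/4x + 5/2y - 5, xy + x, y² - y - 2}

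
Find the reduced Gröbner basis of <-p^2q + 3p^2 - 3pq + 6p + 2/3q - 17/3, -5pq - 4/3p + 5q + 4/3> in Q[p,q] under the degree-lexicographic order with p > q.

G = {p^2 + 102/49p - 50/49q - 101/49, pq + 4/15p - q - 4/15, q^2 - 11/15q - 4/15}

f_1 = -p^2q + 3p^2 - 3pq + 6p + 2/3q - 17/3, LT = p^2q.
f_2 = -5pq - 4/3p + 5q + 4/3, LT = pq.

S(f_1,f_2): lcm = p^2q. S = -49/15p^2 + 4pq - 86/15p - 2/3q + 17/3.
  leading term p^2: no divisor's leading term divides it; move -49/15p^2 to the remainder.
  leading term pq: subtract (-4/5)·f_2 from 4pq - 86/15p - 2/3q + 17/3 → -34/5p + 10/3q + 101/15
  leading term p: no divisor's leading term divides it; move -34/5p to the remainder.
  leading term q: no divisor's leading term divides it; move 10/3q to the remainder.
  leading term 1: no divisor's leading term divides it; move 101/15 to the remainder.
  remainder -49/15p^2 - 34/5p + 10/3q + 101/15 ≠ 0; add g_3 = -49/15p^2 - 34/5p + 10/3q + 101/15 to the basis.

S(f_1,g_3): lcm = p^2q. S = -3p^2 + 45/49pq + 50/49q^2 - 6p + 205/147q + 17/3.
  leading term p^2: subtract (45/49)·g_3 from -3p^2 + 45/49pq + 50/49q^2 - 6p + 205/147q + 17/3 → 45/49pq + 50/49q^2 + 12/49p - 5/3q - 76/147
  leading term pq: subtract (-9/49)·f_2 from 45/49pq + 50/49q^2 + 12/49p - 5/3q - 76/147 → 50/49q^2 - 110/147q - 40/147
  leading term q^2: no divisor's leading term divides it; move 50/49q^2 to the remainder.
  leading term q: no divisor's leading term divides it; move -110/147q to the remainder.
  leading term 1: no divisor's leading term divides it; move -40/147 to the remainder.
  remainder 50/49q^2 - 110/147q - 40/147 ≠ 0; add g_4 = 50/49q^2 - 110/147q - 40/147 to the basis.

The other S-polynomials (S(f_2,g_3), S(f_1,g_4), S(f_2,g_4), S(g_3,g_4)) all reduce to 0 modulo the current basis, so we have a Gröbner basis.
Inter-reduce: drop elements whose leading term is divisible by another's, tail-reduce, and make monic.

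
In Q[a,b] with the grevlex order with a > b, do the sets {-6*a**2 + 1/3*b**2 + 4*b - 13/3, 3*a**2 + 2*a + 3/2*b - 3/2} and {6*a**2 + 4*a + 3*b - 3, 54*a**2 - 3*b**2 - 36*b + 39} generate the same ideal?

Yes, the ideals are equal.

Equality of ideals is decidable: compute both reduced Gröbner bases (unique for the ordering) and check whether they agree.
Buchberger on the first generating set:
f_1 = -6*a**2 + 1/3*b**2 + 4*b - 13/3, LT = a**2.
f_2 = 3*a**2 + 2*a + 3/2*b - 3/2, LT = a**2.

S(f_1,f_2): lcm = a**2. S = -1/18*b**2 - 2/3*a - 7/6*b + 11/9.
  leading term b**2: no divisor's leading term divides it; move -1/18*b**2 to the remainder.
  leading term a: no divisor's leading term divides it; move -2/3*a to the remainder.
  leading term b: no divisor's leading term divides it; move -7/6*b to the remainder.
  leading term 1: no divisor's leading term divides it; move 11/9 to the remainder.
  remainder -1/18*b**2 - 2/3*a - 7/6*b + 11/9 ≠ 0; add g_3 = -1/18*b**2 - 2/3*a - 7/6*b + 11/9 to the basis.

The other S-polynomials (S(f_1,g_3), S(f_2,g_3)) all reduce to 0 modulo the current basis, so we have a Gröbner basis.
Inter-reduce: drop elements whose leading term is divisible by another's, tail-reduce, and make monic.
Reduced Gröbner basis: {a**2 + 2/3*a + 1/2*b - 1/2, b**2 + 12*a + 21*b - 22}.

Buchberger on the second generating set:
h_1 = 6*a**2 + 4*a + 3*b - 3, LT = a**2.
h_2 = 54*a**2 - 3*b**2 - 36*b + 39, LT = a**2.

S(h_1,h_2): lcm = a**2. S = 1/18*b**2 + 2/3*a + 7/6*b - 11/9.
  leading term b**2: no divisor's leading term divides it; move 1/18*b**2 to the remainder.
  leading term a: no divisor's leading term divides it; move 2/3*a to the remainder.
  leading term b: no divisor's leading term divides it; move 7/6*b to the remainder.
  leading term 1: no divisor's leading term divides it; move -11/9 to the remainder.
  remainder 1/18*b**2 + 2/3*a + 7/6*b - 11/9 ≠ 0; add k_3 = 1/18*b**2 + 2/3*a + 7/6*b - 11/9 to the basis.

The other S-polynomials (S(h_1,k_3), S(h_2,k_3)) all reduce to 0 modulo the current basis, so we have a Gröbner basis.
Inter-reduce: drop elements whose leading term is divisible by another's, tail-reduce, and make monic.
Reduced Gröbner basis: {a**2 + 2/3*a + 1/2*b - 1/2, b**2 + 12*a + 21*b - 22}.

These coincide, so the ideals are equal.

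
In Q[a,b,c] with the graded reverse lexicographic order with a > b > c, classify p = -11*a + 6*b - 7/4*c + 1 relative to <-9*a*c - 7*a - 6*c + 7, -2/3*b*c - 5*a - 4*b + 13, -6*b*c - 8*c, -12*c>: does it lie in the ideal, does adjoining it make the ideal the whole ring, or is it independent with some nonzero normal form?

Adjoining -11*a + 6*b - 7/4*c + 1 makes the ideal the whole ring: the system is inconsistent.

First compute the reduced Gröbner basis of I by Buchberger's algorithm.
f_1 = -9*a*c - 7*a - 6*c + 7, LT = a*c.
f_2 = -2/3*b*c - 5*a - 4*b + 13, LT = b*c.
f_3 = -6*b*c - 8*c, LT = b*c.
f_4 = -12*c, LT = c.

S(f_1,f_2): lcm = a*b*c. S = -15/2*a**2 - 47/9*a*b + 2/3*b*c + 39/2*a - 7/9*b.
  reduce S modulo (f_1, f_2, f_3, f_4):
  remainder -15/2*a**2 - 47/9*a*b + 29/2*a - 43/9*b + 13 ≠ 0; add h_5 = -15/2*a**2 - 47/9*a*b + 29/2*a - 43/9*b + 13 to the basis.

S(f_1,f_3): lcm = a*b*c. S = 7/9*a*b - 4/3*a*c + 2/3*b*c - 7/9*b.
  reduce S modulo (f_1, f_2, f_3, f_4, h_5):
  remainder 7/9*a*b - 107/27*a - 43/9*b + 323/27 ≠ 0; add h_6 = 7/9*a*b - 107/27*a - 43/9*b + 323/27 to the basis.

S(f_1,f_4): lcm = a*c. S = 7/9*a + 2/3*c - 7/9.
  reduce S modulo (f_1, f_2, f_3, f_4, h_5, h_6):
  remainder 7/9*a - 7/9 ≠ 0; add h_7 = 7/9*a - 7/9 to the basis.

S(f_2,f_3): lcm = b*c. S = 15/2*a + 6*b - 4/3*c - 39/2.
  reduce S modulo (f_1, f_2, f_3, f_4, h_5, h_6, h_7):
  remainder 6*b - 12 ≠ 0; add h_8 = 6*b - 12 to the basis.

The other S-polynomials (S(f_2,f_4), S(f_3,f_4), S(f_1,h_5), S(f_2,h_5), S(f_3,h_5), S(f_4,h_5), S(f_1,h_6), S(f_2,h_6), S(f_3,h_6), S(f_4,h_6), S(h_5,h_6), S(f_1,h_7), S(f_2,h_7), S(f_3,h_7), S(f_4,h_7), S(h_5,h_7), S(h_6,h_7), S(f_1,h_8), S(f_2,h_8), S(f_3,h_8), S(f_4,h_8), S(h_5,h_8), S(h_6,h_8), S(h_7,h_8)) all reduce to 0 modulo the current basis, so we have a Gröbner basis.
Inter-reduce: drop elements whose leading term is divisible by another's, tail-reduce, and make monic.
Reduced Gröbner basis: {a - 1, b - 2, c}.
Label its elements g_1 = a - 1, g_2 = b - 2, g_3 = c.

Reduce p = -11*a + 6*b - 7/4*c + 1 modulo G:
  leading term a: subtract (-11)·g_1 from -11*a + 6*b - 7/4*c + 1 → 6*b - 7/4*c - 10
  leading term b: subtract (6)·g_2 from 6*b - 7/4*c - 10 → -7/4*c + 2
  leading term c: subtract (-7/4)·g_3 from -7/4*c + 2 → 2
  leading term 1: no divisor's leading term divides it; move 2 to the remainder.
  normal form = 2.
The normal form is nonzero, so p ∉ I. Since p minus its normal form lies in I, I + (p) = I + (r) where r = 2; decide whether this ideal is the whole ring.
Here r = 2 is a nonzero constant, hence a unit: 1 ∈ I + (p), the Gröbner basis of I + (p) is {1}, and the enlarged system has no common solution — adjoining p is inconsistent.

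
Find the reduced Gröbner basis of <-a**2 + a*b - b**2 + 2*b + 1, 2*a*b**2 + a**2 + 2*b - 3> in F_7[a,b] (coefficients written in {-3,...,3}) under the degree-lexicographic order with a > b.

f_1 = -a**2 + a*b - b**2 + 2*b + 1, LT = a**2.
f_2 = 2*a*b**2 + a**2 + 2*b - 3, LT = a*b**2.

S(f_1,f_2): lcm = a**2*b**2. S = -a*b**3 + b**4 + 3*a**3 - 2*b**3 - a*b - b**2 - 2*a.
  leading term a*b**3: subtract (3*b)·f_2 from -a*b**3 + b**4 + 3*a**3 - 2*b**3 - a*b - b**2 - 2*a → b**4 + 3*a**3 - 3*a**2*b - 2*b**3 - a*b - 2*a + 2*b
  leading term b**4: no divisor's leading term divides it; move b**4 to the remainder.
  leading term a**3: subtract (-3*a)·f_1 from 3*a**3 - 3*a**2*b - 2*b**3 - a*b - 2*a + 2*b → -3*a*b**2 - 2*b**3 - 2*a*b + a + 2*b
  leading term a*b**2: subtract (2)·f_2 from -3*a*b**2 - 2*b**3 - 2*a*b + a + 2*b → -2*b**3 - 2*a**2 - 2*a*b + a - 2*b - 1
  leading term b**3: no divisor's leading term divides it; move -2*b**3 to the remainder.
  leading term a**2: subtract (2)·f_1 from -2*a**2 - 2*a*b + a - 2*b - 1 → 3*a*b + 2*b**2 + a + b - 3
  leading term a*b: no divisor's leading term divides it; move 3*a*b to the remainder.
  leading term b**2: no divisor's leading term divides it; move 2*b**2 to the remainder.
  leading term a: no divisor's leading term divides it; move a to the remainder.
  leading term b: no divisor's leading term divides it; move b to the remainder.
  leading term 1: no divisor's leading term divides it; move -3 to the remainder.
  remainder b**4 - 2*b**3 + 3*a*b + 2*b**2 + a + b - 3 ≠ 0; add g_3 = b**4 - 2*b**3 + 3*a*b + 2*b**2 + a + b - 3 to the basis.

The other S-polynomials (S(f_1,g_3), S(f_2,g_3)) all reduce to 0 modulo the current basis, so we have a Gröbner basis.

G = {b**4 - 2*b**3 + 3*a*b + 2*b**2 + a + b - 3, a*b**2 - 3*a*b + 3*b**2 + 2*b - 1, a**2 - a*b + b**2 - 2*b - 1}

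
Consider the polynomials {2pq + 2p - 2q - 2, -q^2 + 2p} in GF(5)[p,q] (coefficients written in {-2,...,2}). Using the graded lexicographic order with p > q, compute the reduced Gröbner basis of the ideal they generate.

f_1 = 2pq + 2p - 2q - 2, LT = pq.
f_2 = -q^2 + 2p, LT = q^2.

S(f_1,f_2): lcm = pq^2. S = 2p^2 + pq - q^2 - q.
  leading term p^2: no divisor's leading term divides it; move 2p^2 to the remainder.
  leading term pq: subtract (-2)·f_1 from pq - q^2 - q → -q^2 - p + 1
  leading term q^2: subtract (1)·f_2 from -q^2 - p + 1 → 2p + 1
  leading term p: no divisor's leading term divides it; move 2p to the remainder.
  leading term 1: no divisor's leading term divides it; move 1 to the remainder.
  remainder 2p^2 + 2p + 1 ≠ 0; add g_3 = 2p^2 + 2p + 1 to the basis.

The other S-polynomials (S(f_1,g_3), S(f_2,g_3)) all reduce to 0 modulo the current basis, so we have a Gröbner basis.

G = {p^2 + p - 2, pq + p - q - 1, q^2 - 2p}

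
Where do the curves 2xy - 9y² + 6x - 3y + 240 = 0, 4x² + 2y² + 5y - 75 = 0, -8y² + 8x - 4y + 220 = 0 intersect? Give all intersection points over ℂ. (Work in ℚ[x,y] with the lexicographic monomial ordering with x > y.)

{(0, 5)}

Compute a lex Gröbner basis by Buchberger's algorithm.
f_1 = 2xy + 6x - 9y² - 3y + 240, LT = xy.
f_2 = 4x² + 2y² + 5y - 75, LT = x².
f_3 = 8x - 8y² - 4y + 220, LT = x.

S(f_1,f_2): lcm = x²y. S = 3x² - 9/2xy² - 3/2xy + 120x - ½y³ - 5/4y² + 75/4y.
  leading term x²: subtract (¾)·f_2 from 3x² - 9/2xy² - 3/2xy + 120x - ½y³ - 5/4y² + 75/4y → -9/2xy² - 3/2xy + 120x - ½y³ - 11/4y² + 15y + 225/4
  leading term xy²: subtract (-9/4y)·f_1 from -9/2xy² - 3/2xy + 120x - ½y³ - 11/4y² + 15y + 225/4 → 12xy + 120x - 83/4y³ - 19/2y² + 555y + 225/4
  leading term xy: subtract (6)·f_1 from 12xy + 120x - 83/4y³ - 19/2y² + 555y + 225/4 → 84x - 83/4y³ + 89/2y² + 573y - 5535/4
  leading term x: subtract (21/2)·f_3 from 84x - 83/4y³ + 89/2y² + 573y - 5535/4 → -83/4y³ + 257/2y² + 615y - 14775/4
  leading term y³: no divisor's leading term divides it; move -83/4y³ to the remainder.
  leading term y²: no divisor's leading term divides it; move 257/2y² to the remainder.
  leading term y: no divisor's leading term divides it; move 615y to the remainder.
  leading term 1: no divisor's leading term divides it; move -14775/4 to the remainder.
  remainder -83/4y³ + 257/2y² + 615y - 14775/4 ≠ 0; add h_4 = -83/4y³ + 257/2y² + 615y - 14775/4 to the basis.

S(f_1,f_3): lcm = xy. S = 3x + y³ - 4y² - 29y + 120.
  leading term x: subtract (⅜)·f_3 from 3x + y³ - 4y² - 29y + 120 → y³ - y² - 55/2y + 75/2
  leading term y³: subtract (-4/83)·h_4 from y³ - y² - 55/2y + 75/2 → 431/83y² + 355/166y - 23325/166
  leading term y²: no divisor's leading term divides it; move 431/83y² to the remainder.
  leading term y: no divisor's leading term divides it; move 355/166y to the remainder.
  leading term 1: no divisor's leading term divides it; move -23325/166 to the remainder.
  remainder 431/83y² + 355/166y - 23325/166 ≠ 0; add h_5 = 431/83y² + 355/166y - 23325/166 to the basis.

S(f_2,f_3): lcm = x². S = xy² + ½xy - 55/2x + ½y² + 5/4y - 75/4.
  leading term xy²: subtract (½y)·f_1 from xy² + ½xy - 55/2x + ½y² + 5/4y - 75/4 → -5/2xy - 55/2x + 9/2y³ + 2y² - 475/4y - 75/4
  leading term xy: subtract (-5/4)·f_1 from -5/2xy - 55/2x + 9/2y³ + 2y² - 475/4y - 75/4 → -20x + 9/2y³ - 37/4y² - 245/2y + 1125/4
  leading term x: subtract (-5/2)·f_3 from -20x + 9/2y³ - 37/4y² - 245/2y + 1125/4 → 9/2y³ - 117/4y² - 265/2y + 3325/4
  leading term y³: subtract (-18/83)·h_4 from 9/2y³ - 117/4y² - 265/2y + 3325/4 → -459/332y² + 145/166y + 10025/332
  leading term y²: subtract (-459/1724)·h_5 from -459/332y² + 145/166y + 10025/332 → 4975/3448y - 24875/3448
  leading term y: no divisor's leading term divides it; move 4975/3448y to the remainder.
  leading term 1: no divisor's leading term divides it; move -24875/3448 to the remainder.
  remainder 4975/3448y - 24875/3448 ≠ 0; add h_6 = 4975/3448y - 24875/3448 to the basis.

The other S-polynomials (S(f_1,h_4), S(f_2,h_4), S(f_3,h_4), S(f_1,h_5), S(f_2,h_5), S(f_3,h_5), S(h_4,h_5), S(f_1,h_6), S(f_2,h_6), S(f_3,h_6), S(h_4,h_6), S(h_5,h_6)) all reduce to 0 modulo the current basis, so we have a Gröbner basis.
Inter-reduce: drop elements whose leading term is divisible by another's, tail-reduce, and make monic.
Reduced Gröbner basis: {x, y - 5}.

A lex Gröbner basis eliminates variables successively. Here y - 5 depends only on y, with roots {5}; lifting each root through the earlier basis elements recovers the full solutions.
  y = 5: the earlier basis element becomes x = 0, giving x = 0 — point (0, 5).
Substituting each solution back into the original system confirms all equations vanish.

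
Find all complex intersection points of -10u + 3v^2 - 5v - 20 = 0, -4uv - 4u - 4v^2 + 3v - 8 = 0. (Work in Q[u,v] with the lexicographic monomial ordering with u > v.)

Compute a lex Gröbner basis by Buchberger's algorithm.
f_1 = -10u + 3v^2 - 5v - 20, LT = u.
f_2 = -4uv - 4u - 4v^2 + 3v - 8, LT = uv.

S(f_1,f_2): lcm = uv. S = -u - 3/10v^3 - 1/2v^2 + 11/4v - 2.
  reduce S modulo (f_1, f_2):
  remainder -3/10v^3 - 4/5v^2 + 13/4v ≠ 0; add h_3 = -3/10v^3 - 4/5v^2 + 13/4v to the basis.

The other S-polynomials (S(f_1,h_3), S(f_2,h_3)) all reduce to 0 modulo the current basis, so we have a Gröbner basis.
Inter-reduce: drop elements whose leading term is divisible by another's, tail-reduce, and make monic.
Reduced Gröbner basis: {u - 3/10v^2 + 1/2v + 2, v^3 + 8/3v^2 - 65/6v}.

Elimination: the polynomial v^3 + 8/3v^2 - 65/6v lies in the elimination ideal for v, so v ∈ {0, -4/3 + sqrt(454)/6, -sqrt(454)/6 - 4/3}. For each such v, the remaining basis elements (now univariate) give the rest of the solution.
  v = 0: the earlier basis element becomes u + 2 = 0, giving u = -2 — point (-2, 0).
  v = -4/3 + sqrt(454)/6: the earlier basis element becomes u - 179/60 + 13*sqrt(454)/60 = 0, giving u = 179/60 - 13*sqrt(454)/60 — point (179/60 - 13*sqrt(454)/60, -4/3 + sqrt(454)/6).
  v = -sqrt(454)/6 - 4/3: the earlier basis element becomes u - 13*sqrt(454)/60 - 179/60 = 0, giving u = 179/60 + 13*sqrt(454)/60 — point (179/60 + 13*sqrt(454)/60, -sqrt(454)/6 - 4/3).

{(-2, 0), (179/60 - 13*sqrt(454)/60, -4/3 + sqrt(454)/6), (179/60 + 13*sqrt(454)/60, -sqrt(454)/6 - 4/3)}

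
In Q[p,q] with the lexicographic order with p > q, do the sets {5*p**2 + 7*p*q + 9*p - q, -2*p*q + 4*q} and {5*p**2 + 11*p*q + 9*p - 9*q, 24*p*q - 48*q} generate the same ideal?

Since reduced Gröbner bases are canonical representatives of ideals under a given ordering, it suffices to compute and compare them.
Buchberger on the first generating set:
f_1 = 5*p**2 + 7*p*q + 9*p - q, LT = p**2.
f_2 = -2*p*q + 4*q, LT = p*q.

S(f_1,f_2): lcm = p**2*q. S = 7/5*p*q**2 + 19/5*p*q - 1/5*q**2.
  leading term p*q**2: subtract (-7/10*q)·f_2 from 7/5*p*q**2 + 19/5*p*q - 1/5*q**2 → 19/5*p*q + 13/5*q**2
  leading term p*q: subtract (-19/10)·f_2 from 19/5*p*q + 13/5*q**2 → 13/5*q**2 + 38/5*q
  leading term q**2: no divisor's leading term divides it; move 13/5*q**2 to the remainder.
  leading term q: no divisor's leading term divides it; move 38/5*q to the remainder.
  remainder 13/5*q**2 + 38/5*q ≠ 0; add g_3 = 13/5*q**2 + 38/5*q to the basis.

S(f_1,g_3): leading monomials are coprime, so the S-polynomial reduces to 0 (Buchberger's first criterion).
S(f_2,g_3): lcm = p*q**2. S = -38/13*p*q - 2*q**2.
  leading term p*q: subtract (19/13)·f_2 from -38/13*p*q - 2*q**2 → -2*q**2 - 76/13*q
  leading term q**2: subtract (-10/13)·g_3 from -2*q**2 - 76/13*q → 0
  remainder 0.

Every S-polynomial of the final basis reduces to 0, so we have a Gröbner basis.
Inter-reduce: drop elements whose leading term is divisible by another's, tail-reduce, and make monic.
Reduced Gröbner basis: {p**2 + 9/5*p + 13/5*q, p*q - 2*q, q**2 + 38/13*q}.

Buchberger on the second generating set:
h_1 = 5*p**2 + 11*p*q + 9*p - 9*q, LT = p**2.
h_2 = 24*p*q - 48*q, LT = p*q.

S(h_1,h_2): lcm = p**2*q. S = 11/5*p*q**2 + 19/5*p*q - 9/5*q**2.
  leading term p*q**2: subtract (11/120*q)·h_2 from 11/5*p*q**2 + 19/5*p*q - 9/5*q**2 → 19/5*p*q + 13/5*q**2
  leading term p*q: subtract (19/120)·h_2 from 19/5*p*q + 13/5*q**2 → 13/5*q**2 + 38/5*q
  leading term q**2: no divisor's leading term divides it; move 13/5*q**2 to the remainder.
  leading term q: no divisor's leading term divides it; move 38/5*q to the remainder.
  remainder 13/5*q**2 + 38/5*q ≠ 0; add k_3 = 13/5*q**2 + 38/5*q to the basis.

S(h_1,k_3): leading monomials are coprime, so the S-polynomial reduces to 0 (Buchberger's first criterion).
S(h_2,k_3): lcm = p*q**2. S = -38/13*p*q - 2*q**2.
  leading term p*q: subtract (-19/156)·h_2 from -38/13*p*q - 2*q**2 → -2*q**2 - 76/13*q
  leading term q**2: subtract (-10/13)·k_3 from -2*q**2 - 76/13*q → 0
  remainder 0.

Every S-polynomial of the final basis reduces to 0, so we have a Gröbner basis.
Inter-reduce: drop elements whose leading term is divisible by another's, tail-reduce, and make monic.
Reduced Gröbner basis: {p**2 + 9/5*p + 13/5*q, p*q - 2*q, q**2 + 38/13*q}.

The two bases agree; hence the ideals are identical.

Yes, the ideals are equal.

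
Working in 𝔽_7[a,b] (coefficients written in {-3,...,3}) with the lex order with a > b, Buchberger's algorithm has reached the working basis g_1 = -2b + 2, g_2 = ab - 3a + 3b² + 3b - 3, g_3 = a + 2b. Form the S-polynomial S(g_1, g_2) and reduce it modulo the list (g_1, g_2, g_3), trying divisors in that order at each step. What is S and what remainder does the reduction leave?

lcm(LM(g_1), LM(g_2)) = ab.
S = (lcm/LT(g_1))·g_1 − (lcm/LT(g_2))·g_2 = 2a - 3b² - 3b + 3.
Reduce S modulo (g_1, g_2, g_3) in that order:
  leading term a: subtract (2)·g_3 from 2a - 3b² - 3b + 3 → -3b² + 3
  leading term b²: subtract (-2b)·g_1 from -3b² + 3 → -3b + 3
  leading term b: subtract (-2)·g_1 from -3b + 3 → 0
The remainder is 0, so this S-polynomial contributes no new basis element.
An S-polynomial is built so that the two leading terms cancel; whether anything survives reduction is exactly the Gröbner-basis criterion.

S(g_1, g_2) = 2a - 3b² - 3b + 3; remainder on division = 0.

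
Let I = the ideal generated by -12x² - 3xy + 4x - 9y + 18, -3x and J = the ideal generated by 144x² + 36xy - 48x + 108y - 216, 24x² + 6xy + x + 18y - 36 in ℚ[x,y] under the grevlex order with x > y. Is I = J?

Equality of ideals is decidable: compute both reduced Gröbner bases (unique for the ordering) and check whether they agree.
Buchberger on the first generating set:
f_1 = -12x² - 3xy + 4x - 9y + 18, LT = x².
f_2 = -3x, LT = x.

S(f_1,f_2): lcm = x². S = ¼xy - ⅓x + ¾y - 3/2.
  leading term xy: subtract (-1/12y)·f_2 from ¼xy - ⅓x + ¾y - 3/2 → -⅓x + ¾y - 3/2
  leading term x: subtract (1/9)·f_2 from -⅓x + ¾y - 3/2 → ¾y - 3/2
  leading term y: no divisor's leading term divides it; move ¾y to the remainder.
  leading term 1: no divisor's leading term divides it; move -3/2 to the remainder.
  remainder ¾y - 3/2 ≠ 0; add g_3 = ¾y - 3/2 to the basis.

The other S-polynomials (S(f_1,g_3), S(f_2,g_3)) all reduce to 0 modulo the current basis, so we have a Gröbner basis.
Inter-reduce: drop elements whose leading term is divisible by another's, tail-reduce, and make monic.
Reduced Gröbner basis: {x, y - 2}.

Buchberger on the second generating set:
h_1 = 144x² + 36xy - 48x + 108y - 216, LT = x².
h_2 = 24x² + 6xy + x + 18y - 36, LT = x².

S(h_1,h_2): lcm = x². S = -⅜x.
  leading term x: no divisor's leading term divides it; move -⅜x to the remainder.
  remainder -⅜x ≠ 0; add k_3 = -⅜x to the basis.

S(h_1,k_3): lcm = x². S = ¼xy - ⅓x + ¾y - 3/2.
  leading term xy: subtract (-⅔y)·k_3 from ¼xy - ⅓x + ¾y - 3/2 → -⅓x + ¾y - 3/2
  leading term x: subtract (8/9)·k_3 from -⅓x + ¾y - 3/2 → ¾y - 3/2
  leading term y: no divisor's leading term divides it; move ¾y to the remainder.
  leading term 1: no divisor's leading term divides it; move -3/2 to the remainder.
  remainder ¾y - 3/2 ≠ 0; add k_4 = ¾y - 3/2 to the basis.

The other S-polynomials (S(h_2,k_3), S(h_1,k_4), S(h_2,k_4), S(k_3,k_4)) all reduce to 0 modulo the current basis, so we have a Gröbner basis.
Inter-reduce: drop elements whose leading term is divisible by another's, tail-reduce, and make monic.
Reduced Gröbner basis: {x, y - 2}.

Same reduced basis, so the two generating sets span the same ideal.

Yes, the ideals are equal.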